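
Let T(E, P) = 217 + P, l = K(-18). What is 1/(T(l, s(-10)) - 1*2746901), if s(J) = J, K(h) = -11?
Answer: -1/2746694 ≈ -3.6407e-7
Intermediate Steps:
l = -11
1/(T(l, s(-10)) - 1*2746901) = 1/((217 - 10) - 1*2746901) = 1/(207 - 2746901) = 1/(-2746694) = -1/2746694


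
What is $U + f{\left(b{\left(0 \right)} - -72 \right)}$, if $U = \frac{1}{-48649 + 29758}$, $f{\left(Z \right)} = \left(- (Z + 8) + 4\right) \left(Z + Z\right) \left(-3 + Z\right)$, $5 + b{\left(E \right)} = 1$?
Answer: $- \frac{12023743681}{18891} \approx -6.3648 \cdot 10^{5}$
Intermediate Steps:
$b{\left(E \right)} = -4$ ($b{\left(E \right)} = -5 + 1 = -4$)
$f{\left(Z \right)} = 2 Z \left(-4 - Z\right) \left(-3 + Z\right)$ ($f{\left(Z \right)} = \left(- (8 + Z) + 4\right) 2 Z \left(-3 + Z\right) = \left(\left(-8 - Z\right) + 4\right) 2 Z \left(-3 + Z\right) = \left(-4 - Z\right) 2 Z \left(-3 + Z\right) = 2 Z \left(-4 - Z\right) \left(-3 + Z\right)$)
$U = - \frac{1}{18891}$ ($U = \frac{1}{-18891} = - \frac{1}{18891} \approx -5.2935 \cdot 10^{-5}$)
$U + f{\left(b{\left(0 \right)} - -72 \right)} = - \frac{1}{18891} + 2 \left(-4 - -72\right) \left(12 - \left(-4 - -72\right) - \left(-4 - -72\right)^{2}\right) = - \frac{1}{18891} + 2 \left(-4 + 72\right) \left(12 - \left(-4 + 72\right) - \left(-4 + 72\right)^{2}\right) = - \frac{1}{18891} + 2 \cdot 68 \left(12 - 68 - 68^{2}\right) = - \frac{1}{18891} + 2 \cdot 68 \left(12 - 68 - 4624\right) = - \frac{1}{18891} + 2 \cdot 68 \left(-4680\right) = - \frac{1}{18891} - 636480 = - \frac{12023743681}{18891}$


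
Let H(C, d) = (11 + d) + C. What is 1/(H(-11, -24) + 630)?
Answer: 1/606 ≈ 0.0016502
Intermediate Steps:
H(C, d) = 11 + C + d
1/(H(-11, -24) + 630) = 1/((11 - 11 - 24) + 630) = 1/(-24 + 630) = 1/606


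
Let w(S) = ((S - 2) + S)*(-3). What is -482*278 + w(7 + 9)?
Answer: -134086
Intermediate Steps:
w(S) = 6 - 6*S (w(S) = ((-2 + S) + S)*(-3) = (-2 + 2*S)*(-3) = 6 - 6*S)
-482*278 + w(7 + 9) = -482*278 + (6 - 6*(7 + 9)) = -133996 + (6 - 6*16) = -133996 + (6 - 96) = -133996 - 90 = -134086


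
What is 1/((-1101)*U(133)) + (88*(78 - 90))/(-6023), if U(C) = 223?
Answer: 259266265/1478785029 ≈ 0.17532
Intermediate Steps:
1/((-1101)*U(133)) + (88*(78 - 90))/(-6023) = 1/(-1101*223) + (88*(78 - 90))/(-6023) = -1/1101*1/223 + (88*(-12))*(-1/6023) = -1/245523 - 1056*(-1/6023) = -1/245523 + 1056/6023 = 259266265/1478785029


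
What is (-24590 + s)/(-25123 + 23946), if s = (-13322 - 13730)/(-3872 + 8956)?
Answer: 31260653/1495967 ≈ 20.897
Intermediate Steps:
s = -6763/1271 (s = -27052/5084 = -27052*1/5084 = -6763/1271 ≈ -5.3210)
(-24590 + s)/(-25123 + 23946) = (-24590 - 6763/1271)/(-25123 + 23946) = -31260653/1271/(-1177) = -31260653/1271*(-1/1177) = 31260653/1495967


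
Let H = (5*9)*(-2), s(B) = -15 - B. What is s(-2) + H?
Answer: -103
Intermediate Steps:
H = -90 (H = 45*(-2) = -90)
s(-2) + H = (-15 - 1*(-2)) - 90 = (-15 + 2) - 90 = -13 - 90 = -103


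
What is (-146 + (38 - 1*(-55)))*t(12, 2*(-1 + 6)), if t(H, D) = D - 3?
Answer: -371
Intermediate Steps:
t(H, D) = -3 + D
(-146 + (38 - 1*(-55)))*t(12, 2*(-1 + 6)) = (-146 + (38 - 1*(-55)))*(-3 + 2*(-1 + 6)) = (-146 + (38 + 55))*(-3 + 2*5) = (-146 + 93)*(-3 + 10) = -53*7 = -371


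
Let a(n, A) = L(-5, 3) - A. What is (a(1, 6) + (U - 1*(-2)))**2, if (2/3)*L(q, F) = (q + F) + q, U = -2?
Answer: 1089/4 ≈ 272.25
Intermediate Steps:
L(q, F) = 3*q + 3*F/2 (L(q, F) = 3*((q + F) + q)/2 = 3*((F + q) + q)/2 = 3*(F + 2*q)/2 = 3*q + 3*F/2)
a(n, A) = -21/2 - A (a(n, A) = (3*(-5) + (3/2)*3) - A = (-15 + 9/2) - A = -21/2 - A)
(a(1, 6) + (U - 1*(-2)))**2 = ((-21/2 - 1*6) + (-2 - 1*(-2)))**2 = ((-21/2 - 6) + (-2 + 2))**2 = (-33/2 + 0)**2 = (-33/2)**2 = 1089/4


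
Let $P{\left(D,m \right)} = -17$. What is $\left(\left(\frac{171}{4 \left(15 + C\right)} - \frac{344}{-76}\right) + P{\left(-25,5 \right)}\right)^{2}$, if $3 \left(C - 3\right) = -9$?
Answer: $\frac{13373649}{144400} \approx 92.615$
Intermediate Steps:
$C = 0$ ($C = 3 + \frac{1}{3} \left(-9\right) = 3 - 3 = 0$)
$\left(\left(\frac{171}{4 \left(15 + C\right)} - \frac{344}{-76}\right) + P{\left(-25,5 \right)}\right)^{2} = \left(\left(\frac{171}{4 \left(15 + 0\right)} - \frac{344}{-76}\right) - 17\right)^{2} = \left(\left(\frac{171}{4 \cdot 15} - - \frac{86}{19}\right) - 17\right)^{2} = \left(\left(\frac{171}{60} + \frac{86}{19}\right) - 17\right)^{2} = \left(\left(171 \cdot \frac{1}{60} + \frac{86}{19}\right) - 17\right)^{2} = \left(\left(\frac{57}{20} + \frac{86}{19}\right) - 17\right)^{2} = \left(\frac{2803}{380} - 17\right)^{2} = \left(- \frac{3657}{380}\right)^{2} = \frac{13373649}{144400}$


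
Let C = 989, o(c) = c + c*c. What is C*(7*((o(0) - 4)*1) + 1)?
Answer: -26703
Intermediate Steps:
o(c) = c + c²
C*(7*((o(0) - 4)*1) + 1) = 989*(7*((0*(1 + 0) - 4)*1) + 1) = 989*(7*((0*1 - 4)*1) + 1) = 989*(7*((0 - 4)*1) + 1) = 989*(7*(-4*1) + 1) = 989*(7*(-4) + 1) = 989*(-28 + 1) = 989*(-27) = -26703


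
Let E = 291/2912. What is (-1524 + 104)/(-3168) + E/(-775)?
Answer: 100116691/223423200 ≈ 0.44810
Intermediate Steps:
E = 291/2912 (E = 291*(1/2912) = 291/2912 ≈ 0.099931)
(-1524 + 104)/(-3168) + E/(-775) = (-1524 + 104)/(-3168) + (291/2912)/(-775) = -1420*(-1/3168) + (291/2912)*(-1/775) = 355/792 - 291/2256800 = 100116691/223423200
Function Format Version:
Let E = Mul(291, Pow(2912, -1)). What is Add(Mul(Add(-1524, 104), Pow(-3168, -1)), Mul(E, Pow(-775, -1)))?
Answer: Rational(100116691, 223423200) ≈ 0.44810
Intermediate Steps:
E = Rational(291, 2912) (E = Mul(291, Rational(1, 2912)) = Rational(291, 2912) ≈ 0.099931)
Add(Mul(Add(-1524, 104), Pow(-3168, -1)), Mul(E, Pow(-775, -1))) = Add(Mul(Add(-1524, 104), Pow(-3168, -1)), Mul(Rational(291, 2912), Pow(-775, -1))) = Add(Mul(-1420, Rational(-1, 3168)), Mul(Rational(291, 2912), Rational(-1, 775))) = Add(Rational(355, 792), Rational(-291, 2256800)) = Rational(100116691, 223423200)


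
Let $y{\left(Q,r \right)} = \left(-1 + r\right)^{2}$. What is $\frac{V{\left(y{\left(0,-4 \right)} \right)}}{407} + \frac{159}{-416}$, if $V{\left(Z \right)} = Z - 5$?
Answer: $- \frac{56393}{169312} \approx -0.33307$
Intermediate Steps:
$V{\left(Z \right)} = -5 + Z$
$\frac{V{\left(y{\left(0,-4 \right)} \right)}}{407} + \frac{159}{-416} = \frac{-5 + \left(-1 - 4\right)^{2}}{407} + \frac{159}{-416} = \left(-5 + \left(-5\right)^{2}\right) \frac{1}{407} + 159 \left(- \frac{1}{416}\right) = \left(-5 + 25\right) \frac{1}{407} - \frac{159}{416} = 20 \cdot \frac{1}{407} - \frac{159}{416} = \frac{20}{407} - \frac{159}{416} = - \frac{56393}{169312}$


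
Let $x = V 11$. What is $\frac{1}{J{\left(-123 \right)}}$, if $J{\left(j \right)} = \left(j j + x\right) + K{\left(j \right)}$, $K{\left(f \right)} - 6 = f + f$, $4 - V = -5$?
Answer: $\frac{1}{14988} \approx 6.672 \cdot 10^{-5}$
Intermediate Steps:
$V = 9$ ($V = 4 - -5 = 4 + 5 = 9$)
$x = 99$ ($x = 9 \cdot 11 = 99$)
$K{\left(f \right)} = 6 + 2 f$ ($K{\left(f \right)} = 6 + \left(f + f\right) = 6 + 2 f$)
$J{\left(j \right)} = 105 + j^{2} + 2 j$ ($J{\left(j \right)} = \left(j j + 99\right) + \left(6 + 2 j\right) = \left(j^{2} + 99\right) + \left(6 + 2 j\right) = \left(99 + j^{2}\right) + \left(6 + 2 j\right) = 105 + j^{2} + 2 j$)
$\frac{1}{J{\left(-123 \right)}} = \frac{1}{105 + \left(-123\right)^{2} + 2 \left(-123\right)} = \frac{1}{105 + 15129 - 246} = \frac{1}{14988}$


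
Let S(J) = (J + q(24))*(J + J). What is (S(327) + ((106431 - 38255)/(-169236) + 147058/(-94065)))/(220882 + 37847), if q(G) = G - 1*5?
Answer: 300185450725786/343229553758655 ≈ 0.87459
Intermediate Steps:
q(G) = -5 + G (q(G) = G - 5 = -5 + G)
S(J) = 2*J*(19 + J) (S(J) = (J + (-5 + 24))*(J + J) = (J + 19)*(2*J) = (19 + J)*(2*J) = 2*J*(19 + J))
(S(327) + ((106431 - 38255)/(-169236) + 147058/(-94065)))/(220882 + 37847) = (2*327*(19 + 327) + ((106431 - 38255)/(-169236) + 147058/(-94065)))/(220882 + 37847) = (2*327*346 + (68176*(-1/169236) + 147058*(-1/94065)))/258729 = (226284 + (-17044/42309 - 147058/94065))*(1/258729) = (226284 - 2608373594/1326598695)*(1/258729) = (300185450725786/1326598695)*(1/258729) = 300185450725786/343229553758655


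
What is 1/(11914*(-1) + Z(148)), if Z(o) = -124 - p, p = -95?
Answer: -1/11943 ≈ -8.3731e-5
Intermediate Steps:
Z(o) = -29 (Z(o) = -124 - 1*(-95) = -124 + 95 = -29)
1/(11914*(-1) + Z(148)) = 1/(11914*(-1) - 29) = 1/(-11914 - 29) = 1/(-11943) = -1/11943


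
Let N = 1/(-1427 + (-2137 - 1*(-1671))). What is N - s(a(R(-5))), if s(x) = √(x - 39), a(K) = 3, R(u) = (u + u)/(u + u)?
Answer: -1/1893 - 6*I ≈ -0.00052826 - 6.0*I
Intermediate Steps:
R(u) = 1 (R(u) = (2*u)/((2*u)) = (2*u)*(1/(2*u)) = 1)
N = -1/1893 (N = 1/(-1427 + (-2137 + 1671)) = 1/(-1427 - 466) = 1/(-1893) = -1/1893 ≈ -0.00052826)
s(x) = √(-39 + x)
N - s(a(R(-5))) = -1/1893 - √(-39 + 3) = -1/1893 - √(-36) = -1/1893 - 6*I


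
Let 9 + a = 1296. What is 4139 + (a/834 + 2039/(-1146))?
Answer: 329640131/79647 ≈ 4138.8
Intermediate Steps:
a = 1287 (a = -9 + 1296 = 1287)
4139 + (a/834 + 2039/(-1146)) = 4139 + (1287/834 + 2039/(-1146)) = 4139 + (1287*(1/834) + 2039*(-1/1146)) = 4139 + (429/278 - 2039/1146) = 4139 - 18802/79647 = 329640131/79647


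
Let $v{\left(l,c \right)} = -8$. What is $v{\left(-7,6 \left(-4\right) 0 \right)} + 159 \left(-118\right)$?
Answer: $-18770$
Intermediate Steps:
$v{\left(-7,6 \left(-4\right) 0 \right)} + 159 \left(-118\right) = -8 + 159 \left(-118\right) = -8 - 18762 = -18770$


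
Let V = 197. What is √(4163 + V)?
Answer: 2*√1090 ≈ 66.030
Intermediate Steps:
√(4163 + V) = √(4163 + 197) = √4360 = 2*√1090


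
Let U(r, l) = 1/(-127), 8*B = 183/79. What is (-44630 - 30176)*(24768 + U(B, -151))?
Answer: -235304891210/127 ≈ -1.8528e+9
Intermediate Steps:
B = 183/632 (B = (183/79)/8 = (183*(1/79))/8 = (⅛)*(183/79) = 183/632 ≈ 0.28956)
U(r, l) = -1/127
(-44630 - 30176)*(24768 + U(B, -151)) = (-44630 - 30176)*(24768 - 1/127) = -74806*3145535/127 = -235304891210/127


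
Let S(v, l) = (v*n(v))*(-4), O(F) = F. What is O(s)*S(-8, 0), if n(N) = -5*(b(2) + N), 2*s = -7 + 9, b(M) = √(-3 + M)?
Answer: 1280 - 160*I ≈ 1280.0 - 160.0*I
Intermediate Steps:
s = 1 (s = (-7 + 9)/2 = (½)*2 = 1)
n(N) = -5*I - 5*N (n(N) = -5*(√(-3 + 2) + N) = -5*(√(-1) + N) = -5*(I + N) = -5*I - 5*N)
S(v, l) = -4*v*(-5*I - 5*v) (S(v, l) = (v*(-5*I - 5*v))*(-4) = -4*v*(-5*I - 5*v))
O(s)*S(-8, 0) = 1*(20*(-8)*(I - 8)) = 1*(20*(-8)*(-8 + I)) = 1*(1280 - 160*I) = 1280 - 160*I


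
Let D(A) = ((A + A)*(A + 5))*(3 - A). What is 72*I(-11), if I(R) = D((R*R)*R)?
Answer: 339031382976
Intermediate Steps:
D(A) = 2*A*(3 - A)*(5 + A) (D(A) = ((2*A)*(5 + A))*(3 - A) = (2*A*(5 + A))*(3 - A) = 2*A*(3 - A)*(5 + A))
I(R) = 2*R³*(15 - R⁶ - 2*R³) (I(R) = 2*((R*R)*R)*(15 - ((R*R)*R)² - 2*R*R*R) = 2*(R²*R)*(15 - (R²*R)² - 2*R²*R) = 2*R³*(15 - (R³)² - 2*R³) = 2*R³*(15 - R⁶ - 2*R³))
72*I(-11) = 72*(2*(-11)³*(15 - 1*(-11)⁶ - 2*(-11)³)) = 72*(2*(-1331)*(15 - 1*1771561 - 2*(-1331))) = 72*(2*(-1331)*(15 - 1771561 + 2662)) = 72*(2*(-1331)*(-1768884)) = 72*4708769208 = 339031382976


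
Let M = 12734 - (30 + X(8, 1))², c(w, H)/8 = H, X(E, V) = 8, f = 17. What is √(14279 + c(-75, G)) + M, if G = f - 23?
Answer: 11290 + √14231 ≈ 11409.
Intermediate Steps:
G = -6 (G = 17 - 23 = -6)
c(w, H) = 8*H
M = 11290 (M = 12734 - (30 + 8)² = 12734 - 1*38² = 12734 - 1*1444 = 12734 - 1444 = 11290)
√(14279 + c(-75, G)) + M = √(14279 + 8*(-6)) + 11290 = √(14279 - 48) + 11290 = √14231 + 11290 = 11290 + √14231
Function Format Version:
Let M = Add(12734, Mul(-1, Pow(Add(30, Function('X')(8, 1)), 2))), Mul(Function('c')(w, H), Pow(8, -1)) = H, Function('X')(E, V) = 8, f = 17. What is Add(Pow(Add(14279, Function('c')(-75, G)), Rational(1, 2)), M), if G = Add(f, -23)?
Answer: Add(11290, Pow(14231, Rational(1, 2))) ≈ 11409.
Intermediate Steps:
G = -6 (G = Add(17, -23) = -6)
Function('c')(w, H) = Mul(8, H)
M = 11290 (M = Add(12734, Mul(-1, Pow(Add(30, 8), 2))) = Add(12734, Mul(-1, Pow(38, 2))) = Add(12734, Mul(-1, 1444)) = Add(12734, -1444) = 11290)
Add(Pow(Add(14279, Function('c')(-75, G)), Rational(1, 2)), M) = Add(Pow(Add(14279, Mul(8, -6)), Rational(1, 2)), 11290) = Add(Pow(Add(14279, -48), Rational(1, 2)), 11290) = Add(Pow(14231, Rational(1, 2)), 11290) = Add(11290, Pow(14231, Rational(1, 2)))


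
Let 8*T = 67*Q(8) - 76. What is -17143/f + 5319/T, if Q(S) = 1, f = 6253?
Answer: -29581327/6253 ≈ -4730.7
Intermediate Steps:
T = -9/8 (T = (67*1 - 76)/8 = (67 - 76)/8 = (⅛)*(-9) = -9/8 ≈ -1.1250)
-17143/f + 5319/T = -17143/6253 + 5319/(-9/8) = -17143*1/6253 + 5319*(-8/9) = -17143/6253 - 4728 = -29581327/6253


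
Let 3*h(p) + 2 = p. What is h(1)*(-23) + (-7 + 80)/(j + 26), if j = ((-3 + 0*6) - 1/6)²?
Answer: 37715/3891 ≈ 9.6929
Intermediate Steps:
h(p) = -⅔ + p/3
j = 361/36 (j = ((-3 + 0) - 1*⅙)² = (-3 - ⅙)² = (-19/6)² = 361/36 ≈ 10.028)
h(1)*(-23) + (-7 + 80)/(j + 26) = (-⅔ + (⅓)*1)*(-23) + (-7 + 80)/(361/36 + 26) = (-⅔ + ⅓)*(-23) + 73/(1297/36) = -⅓*(-23) + 73*(36/1297) = 23/3 + 2628/1297 = 37715/3891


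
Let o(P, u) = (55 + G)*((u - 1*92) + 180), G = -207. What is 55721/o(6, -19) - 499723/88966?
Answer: -5099184655/466537704 ≈ -10.930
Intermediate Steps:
o(P, u) = -13376 - 152*u (o(P, u) = (55 - 207)*((u - 1*92) + 180) = -152*((u - 92) + 180) = -152*((-92 + u) + 180) = -152*(88 + u) = -13376 - 152*u)
55721/o(6, -19) - 499723/88966 = 55721/(-13376 - 152*(-19)) - 499723/88966 = 55721/(-13376 + 2888) - 499723*1/88966 = 55721/(-10488) - 499723/88966 = 55721*(-1/10488) - 499723/88966 = -55721/10488 - 499723/88966 = -5099184655/466537704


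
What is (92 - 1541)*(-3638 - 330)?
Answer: 5749632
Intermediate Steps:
(92 - 1541)*(-3638 - 330) = -1449*(-3968) = 5749632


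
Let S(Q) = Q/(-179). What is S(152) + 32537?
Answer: 5823971/179 ≈ 32536.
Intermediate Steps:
S(Q) = -Q/179 (S(Q) = Q*(-1/179) = -Q/179)
S(152) + 32537 = -1/179*152 + 32537 = -152/179 + 32537 = 5823971/179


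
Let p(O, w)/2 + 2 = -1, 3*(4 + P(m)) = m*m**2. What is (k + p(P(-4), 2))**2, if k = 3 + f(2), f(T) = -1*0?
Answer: 9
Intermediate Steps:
P(m) = -4 + m**3/3 (P(m) = -4 + (m*m**2)/3 = -4 + m**3/3)
f(T) = 0
p(O, w) = -6 (p(O, w) = -4 + 2*(-1) = -4 - 2 = -6)
k = 3 (k = 3 + 0 = 3)
(k + p(P(-4), 2))**2 = (3 - 6)**2 = (-3)**2 = 9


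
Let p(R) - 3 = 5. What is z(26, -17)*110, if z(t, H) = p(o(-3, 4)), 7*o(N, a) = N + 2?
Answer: 880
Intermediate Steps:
o(N, a) = 2/7 + N/7 (o(N, a) = (N + 2)/7 = (2 + N)/7 = 2/7 + N/7)
p(R) = 8 (p(R) = 3 + 5 = 8)
z(t, H) = 8
z(26, -17)*110 = 8*110 = 880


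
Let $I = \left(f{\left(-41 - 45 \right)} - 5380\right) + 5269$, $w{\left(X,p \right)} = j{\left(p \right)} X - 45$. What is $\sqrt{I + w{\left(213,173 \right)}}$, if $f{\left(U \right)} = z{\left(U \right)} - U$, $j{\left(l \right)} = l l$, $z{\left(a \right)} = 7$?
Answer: $\sqrt{6374814} \approx 2524.8$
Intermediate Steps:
$j{\left(l \right)} = l^{2}$
$w{\left(X,p \right)} = -45 + X p^{2}$ ($w{\left(X,p \right)} = p^{2} X - 45 = X p^{2} - 45 = -45 + X p^{2}$)
$f{\left(U \right)} = 7 - U$
$I = -18$ ($I = \left(\left(7 - \left(-41 - 45\right)\right) - 5380\right) + 5269 = \left(\left(7 - -86\right) - 5380\right) + 5269 = \left(\left(7 + 86\right) - 5380\right) + 5269 = \left(93 - 5380\right) + 5269 = -5287 + 5269 = -18$)
$\sqrt{I + w{\left(213,173 \right)}} = \sqrt{-18 - \left(45 - 213 \cdot 173^{2}\right)} = \sqrt{-18 + \left(-45 + 213 \cdot 29929\right)} = \sqrt{-18 + \left(-45 + 6374877\right)} = \sqrt{-18 + 6374832} = \sqrt{6374814}$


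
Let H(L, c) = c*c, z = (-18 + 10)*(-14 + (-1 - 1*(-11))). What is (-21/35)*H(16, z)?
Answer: -3072/5 ≈ -614.40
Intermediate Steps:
z = 32 (z = -8*(-14 + (-1 + 11)) = -8*(-14 + 10) = -8*(-4) = 32)
H(L, c) = c**2
(-21/35)*H(16, z) = -21/35*32**2 = -21*1/35*1024 = -3/5*1024 = -3072/5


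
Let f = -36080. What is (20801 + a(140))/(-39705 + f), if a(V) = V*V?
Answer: -40401/75785 ≈ -0.53310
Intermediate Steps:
a(V) = V²
(20801 + a(140))/(-39705 + f) = (20801 + 140²)/(-39705 - 36080) = (20801 + 19600)/(-75785) = 40401*(-1/75785) = -40401/75785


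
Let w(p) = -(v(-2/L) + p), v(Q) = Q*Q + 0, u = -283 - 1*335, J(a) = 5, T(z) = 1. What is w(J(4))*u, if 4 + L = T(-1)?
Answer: 10094/3 ≈ 3364.7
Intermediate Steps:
L = -3 (L = -4 + 1 = -3)
u = -618 (u = -283 - 335 = -618)
v(Q) = Q² (v(Q) = Q² + 0 = Q²)
w(p) = -4/9 - p (w(p) = -((-2/(-3))² + p) = -((-2*(-⅓))² + p) = -((⅔)² + p) = -(4/9 + p) = -4/9 - p)
w(J(4))*u = (-4/9 - 1*5)*(-618) = (-4/9 - 5)*(-618) = -49/9*(-618) = 10094/3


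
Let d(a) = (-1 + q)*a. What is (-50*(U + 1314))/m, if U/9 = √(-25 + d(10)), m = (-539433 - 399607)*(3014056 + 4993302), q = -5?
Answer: 3285/375961472816 + 45*I*√85/751922945632 ≈ 8.7376e-9 + 5.5176e-10*I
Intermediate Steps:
m = -7519229456320 (m = -939040*8007358 = -7519229456320)
d(a) = -6*a (d(a) = (-1 - 5)*a = -6*a)
U = 9*I*√85 (U = 9*√(-25 - 6*10) = 9*√(-25 - 60) = 9*√(-85) = 9*(I*√85) = 9*I*√85 ≈ 82.976*I)
(-50*(U + 1314))/m = -50*(9*I*√85 + 1314)/(-7519229456320) = -50*(1314 + 9*I*√85)*(-1/7519229456320) = (-65700 - 450*I*√85)*(-1/7519229456320) = 3285/375961472816 + 45*I*√85/751922945632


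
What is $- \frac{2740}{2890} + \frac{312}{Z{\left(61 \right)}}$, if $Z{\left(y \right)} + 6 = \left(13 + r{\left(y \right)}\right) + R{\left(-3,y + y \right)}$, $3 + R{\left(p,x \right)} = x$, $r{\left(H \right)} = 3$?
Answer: $\frac{18274}{12427} \approx 1.4705$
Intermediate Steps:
$R{\left(p,x \right)} = -3 + x$
$Z{\left(y \right)} = 7 + 2 y$ ($Z{\left(y \right)} = -6 + \left(\left(13 + 3\right) + \left(-3 + \left(y + y\right)\right)\right) = -6 + \left(16 + \left(-3 + 2 y\right)\right) = -6 + \left(13 + 2 y\right) = 7 + 2 y$)
$- \frac{2740}{2890} + \frac{312}{Z{\left(61 \right)}} = - \frac{2740}{2890} + \frac{312}{7 + 2 \cdot 61} = \left(-2740\right) \frac{1}{2890} + \frac{312}{7 + 122} = - \frac{274}{289} + \frac{312}{129} = - \frac{274}{289} + 312 \cdot \frac{1}{129} = - \frac{274}{289} + \frac{104}{43} = \frac{18274}{12427}$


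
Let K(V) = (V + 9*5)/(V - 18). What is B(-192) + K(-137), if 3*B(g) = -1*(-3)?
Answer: 247/155 ≈ 1.5935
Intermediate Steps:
K(V) = (45 + V)/(-18 + V) (K(V) = (V + 45)/(-18 + V) = (45 + V)/(-18 + V))
B(g) = 1 (B(g) = (-1*(-3))/3 = (⅓)*3 = 1)
B(-192) + K(-137) = 1 + (45 - 137)/(-18 - 137) = 1 - 92/(-155) = 1 - 1/155*(-92) = 1 + 92/155 = 247/155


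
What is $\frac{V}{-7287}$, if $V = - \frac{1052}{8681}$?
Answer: $\frac{1052}{63258447} \approx 1.663 \cdot 10^{-5}$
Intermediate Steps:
$V = - \frac{1052}{8681}$ ($V = \left(-1052\right) \frac{1}{8681} = - \frac{1052}{8681} \approx -0.12118$)
$\frac{V}{-7287} = - \frac{1052}{8681 \left(-7287\right)} = \left(- \frac{1052}{8681}\right) \left(- \frac{1}{7287}\right) = \frac{1052}{63258447}$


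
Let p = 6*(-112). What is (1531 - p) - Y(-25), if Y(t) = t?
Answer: 2228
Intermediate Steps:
p = -672
(1531 - p) - Y(-25) = (1531 - 1*(-672)) - 1*(-25) = (1531 + 672) + 25 = 2203 + 25 = 2228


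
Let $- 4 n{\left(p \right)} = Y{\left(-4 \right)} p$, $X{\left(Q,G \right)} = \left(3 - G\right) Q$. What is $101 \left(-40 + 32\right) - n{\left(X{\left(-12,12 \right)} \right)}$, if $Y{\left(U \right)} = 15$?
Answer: $-403$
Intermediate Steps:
$X{\left(Q,G \right)} = Q \left(3 - G\right)$
$n{\left(p \right)} = - \frac{15 p}{4}$
$101 \left(-40 + 32\right) - n{\left(X{\left(-12,12 \right)} \right)} = 101 \left(-40 + 32\right) - - \frac{15 \left(- 12 \left(3 - 12\right)\right)}{4} = 101 \left(-8\right) - - \frac{15 \left(- 12 \left(3 - 12\right)\right)}{4} = -808 - - \frac{15 \left(\left(-12\right) \left(-9\right)\right)}{4} = -808 - \left(- \frac{15}{4}\right) 108 = -808 - -405 = -808 + 405 = -403$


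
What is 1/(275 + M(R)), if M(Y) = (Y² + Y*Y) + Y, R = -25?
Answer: 1/1500 ≈ 0.00066667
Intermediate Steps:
M(Y) = Y + 2*Y² (M(Y) = (Y² + Y²) + Y = 2*Y² + Y = Y + 2*Y²)
1/(275 + M(R)) = 1/(275 - 25*(1 + 2*(-25))) = 1/(275 - 25*(1 - 50)) = 1/(275 - 25*(-49)) = 1/(275 + 1225) = 1/1500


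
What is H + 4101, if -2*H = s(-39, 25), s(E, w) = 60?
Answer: 4071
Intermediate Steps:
H = -30 (H = -½*60 = -30)
H + 4101 = -30 + 4101 = 4071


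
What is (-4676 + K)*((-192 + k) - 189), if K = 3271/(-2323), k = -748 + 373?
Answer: 8214407964/2323 ≈ 3.5361e+6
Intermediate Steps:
k = -375
K = -3271/2323 (K = 3271*(-1/2323) = -3271/2323 ≈ -1.4081)
(-4676 + K)*((-192 + k) - 189) = (-4676 - 3271/2323)*((-192 - 375) - 189) = -10865619*(-567 - 189)/2323 = -10865619/2323*(-756) = 8214407964/2323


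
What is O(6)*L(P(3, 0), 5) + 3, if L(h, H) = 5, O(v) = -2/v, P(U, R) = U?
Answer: 4/3 ≈ 1.3333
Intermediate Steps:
O(6)*L(P(3, 0), 5) + 3 = -2/6*5 + 3 = -2*⅙*5 + 3 = -⅓*5 + 3 = -5/3 + 3 = 4/3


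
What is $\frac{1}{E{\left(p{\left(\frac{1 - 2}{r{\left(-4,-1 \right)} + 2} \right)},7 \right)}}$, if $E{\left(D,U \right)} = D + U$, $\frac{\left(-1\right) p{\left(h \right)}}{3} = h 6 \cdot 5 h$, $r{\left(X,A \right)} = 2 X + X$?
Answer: $\frac{10}{61} \approx 0.16393$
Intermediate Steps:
$r{\left(X,A \right)} = 3 X$
$p{\left(h \right)} = - 90 h^{2}$ ($p{\left(h \right)} = - 3 h 6 \cdot 5 h = - 3 \cdot 6 h 5 h = - 3 \cdot 30 h h = - 3 \cdot 30 h^{2} = - 90 h^{2}$)
$\frac{1}{E{\left(p{\left(\frac{1 - 2}{r{\left(-4,-1 \right)} + 2} \right)},7 \right)}} = \frac{1}{- 90 \left(\frac{1 - 2}{3 \left(-4\right) + 2}\right)^{2} + 7} = \frac{1}{- 90 \left(- \frac{1}{-12 + 2}\right)^{2} + 7} = \frac{1}{- 90 \left(- \frac{1}{-10}\right)^{2} + 7} = \frac{1}{- 90 \left(\left(-1\right) \left(- \frac{1}{10}\right)\right)^{2} + 7} = \frac{1}{- \frac{90}{100} + 7} = \frac{1}{\left(-90\right) \frac{1}{100} + 7} = \frac{1}{- \frac{9}{10} + 7} = \frac{1}{\frac{61}{10}} = \frac{10}{61}$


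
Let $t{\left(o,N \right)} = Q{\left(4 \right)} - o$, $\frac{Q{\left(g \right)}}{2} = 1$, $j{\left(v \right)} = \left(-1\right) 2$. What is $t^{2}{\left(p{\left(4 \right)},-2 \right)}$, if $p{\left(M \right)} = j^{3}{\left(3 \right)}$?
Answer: $100$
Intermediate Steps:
$j{\left(v \right)} = -2$
$Q{\left(g \right)} = 2$ ($Q{\left(g \right)} = 2 \cdot 1 = 2$)
$p{\left(M \right)} = -8$ ($p{\left(M \right)} = \left(-2\right)^{3} = -8$)
$t{\left(o,N \right)} = 2 - o$
$t^{2}{\left(p{\left(4 \right)},-2 \right)} = \left(2 - -8\right)^{2} = \left(2 + 8\right)^{2} = 10^{2} = 100$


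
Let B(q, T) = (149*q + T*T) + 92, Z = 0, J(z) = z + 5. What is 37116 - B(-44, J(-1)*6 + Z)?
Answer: 43004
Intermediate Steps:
J(z) = 5 + z
B(q, T) = 92 + T² + 149*q (B(q, T) = (149*q + T²) + 92 = (T² + 149*q) + 92 = 92 + T² + 149*q)
37116 - B(-44, J(-1)*6 + Z) = 37116 - (92 + ((5 - 1)*6 + 0)² + 149*(-44)) = 37116 - (92 + (4*6 + 0)² - 6556) = 37116 - (92 + (24 + 0)² - 6556) = 37116 - (92 + 24² - 6556) = 37116 - (92 + 576 - 6556) = 37116 - 1*(-5888) = 37116 + 5888 = 43004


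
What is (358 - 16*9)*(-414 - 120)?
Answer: -114276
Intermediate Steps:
(358 - 16*9)*(-414 - 120) = (358 - 144)*(-534) = 214*(-534) = -114276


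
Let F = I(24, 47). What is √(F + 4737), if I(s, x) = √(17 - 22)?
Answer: √(4737 + I*√5) ≈ 68.826 + 0.0162*I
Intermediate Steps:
I(s, x) = I*√5 (I(s, x) = √(-5) = I*√5)
F = I*√5 ≈ 2.2361*I
√(F + 4737) = √(I*√5 + 4737) = √(4737 + I*√5)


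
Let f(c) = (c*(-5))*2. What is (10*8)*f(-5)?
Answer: 4000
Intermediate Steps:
f(c) = -10*c (f(c) = -5*c*2 = -10*c)
(10*8)*f(-5) = (10*8)*(-10*(-5)) = 80*50 = 4000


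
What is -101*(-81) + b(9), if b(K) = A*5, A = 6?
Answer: 8211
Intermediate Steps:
b(K) = 30 (b(K) = 6*5 = 30)
-101*(-81) + b(9) = -101*(-81) + 30 = 8181 + 30 = 8211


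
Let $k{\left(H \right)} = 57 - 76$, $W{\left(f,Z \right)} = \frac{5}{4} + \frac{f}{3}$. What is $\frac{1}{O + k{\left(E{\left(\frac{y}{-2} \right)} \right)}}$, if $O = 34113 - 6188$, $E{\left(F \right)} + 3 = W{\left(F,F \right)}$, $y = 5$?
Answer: $\frac{1}{27906} \approx 3.5835 \cdot 10^{-5}$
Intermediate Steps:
$W{\left(f,Z \right)} = \frac{5}{4} + \frac{f}{3}$ ($W{\left(f,Z \right)} = 5 \cdot \frac{1}{4} + f \frac{1}{3} = \frac{5}{4} + \frac{f}{3}$)
$E{\left(F \right)} = - \frac{7}{4} + \frac{F}{3}$ ($E{\left(F \right)} = -3 + \left(\frac{5}{4} + \frac{F}{3}\right) = - \frac{7}{4} + \frac{F}{3}$)
$k{\left(H \right)} = -19$
$O = 27925$
$\frac{1}{O + k{\left(E{\left(\frac{y}{-2} \right)} \right)}} = \frac{1}{27925 - 19} = \frac{1}{27906}$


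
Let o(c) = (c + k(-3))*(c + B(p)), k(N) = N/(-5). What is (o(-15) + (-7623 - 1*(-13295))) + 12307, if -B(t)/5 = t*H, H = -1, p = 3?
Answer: 17979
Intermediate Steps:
B(t) = 5*t (B(t) = -5*t*(-1) = -(-5)*t = 5*t)
k(N) = -N/5 (k(N) = N*(-⅕) = -N/5)
o(c) = (15 + c)*(⅗ + c) (o(c) = (c - ⅕*(-3))*(c + 5*3) = (c + ⅗)*(c + 15) = (⅗ + c)*(15 + c) = (15 + c)*(⅗ + c))
(o(-15) + (-7623 - 1*(-13295))) + 12307 = ((9 + (-15)² + (78/5)*(-15)) + (-7623 - 1*(-13295))) + 12307 = ((9 + 225 - 234) + (-7623 + 13295)) + 12307 = (0 + 5672) + 12307 = 5672 + 12307 = 17979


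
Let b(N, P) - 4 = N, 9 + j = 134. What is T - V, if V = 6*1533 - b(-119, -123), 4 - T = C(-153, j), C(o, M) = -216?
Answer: -9093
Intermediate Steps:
j = 125 (j = -9 + 134 = 125)
b(N, P) = 4 + N
T = 220 (T = 4 - 1*(-216) = 4 + 216 = 220)
V = 9313 (V = 6*1533 - (4 - 119) = 9198 - 1*(-115) = 9198 + 115 = 9313)
T - V = 220 - 1*9313 = 220 - 9313 = -9093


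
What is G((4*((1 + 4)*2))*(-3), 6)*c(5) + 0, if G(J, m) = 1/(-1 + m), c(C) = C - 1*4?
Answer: 1/5 ≈ 0.20000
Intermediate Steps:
c(C) = -4 + C (c(C) = C - 4 = -4 + C)
G((4*((1 + 4)*2))*(-3), 6)*c(5) + 0 = (-4 + 5)/(-1 + 6) + 0 = 1/5 + 0 = 1/5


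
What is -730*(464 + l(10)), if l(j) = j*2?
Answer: -353320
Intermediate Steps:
l(j) = 2*j
-730*(464 + l(10)) = -730*(464 + 2*10) = -730*(464 + 20) = -730*484 = -353320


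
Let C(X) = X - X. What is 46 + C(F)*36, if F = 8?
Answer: 46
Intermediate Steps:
C(X) = 0
46 + C(F)*36 = 46 + 0*36 = 46 + 0 = 46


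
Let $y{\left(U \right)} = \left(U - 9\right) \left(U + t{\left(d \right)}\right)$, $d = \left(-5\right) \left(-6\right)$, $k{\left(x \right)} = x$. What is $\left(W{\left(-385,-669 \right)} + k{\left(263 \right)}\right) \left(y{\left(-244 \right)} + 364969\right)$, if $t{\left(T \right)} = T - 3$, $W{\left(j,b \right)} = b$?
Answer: $-170467220$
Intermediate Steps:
$d = 30$
$t{\left(T \right)} = -3 + T$ ($t{\left(T \right)} = T - 3 = -3 + T$)
$y{\left(U \right)} = \left(-9 + U\right) \left(27 + U\right)$ ($y{\left(U \right)} = \left(U - 9\right) \left(U + \left(-3 + 30\right)\right) = \left(-9 + U\right) \left(U + 27\right) = \left(-9 + U\right) \left(27 + U\right)$)
$\left(W{\left(-385,-669 \right)} + k{\left(263 \right)}\right) \left(y{\left(-244 \right)} + 364969\right) = \left(-669 + 263\right) \left(\left(-243 + \left(-244\right)^{2} + 18 \left(-244\right)\right) + 364969\right) = - 406 \left(\left(-243 + 59536 - 4392\right) + 364969\right) = - 406 \left(54901 + 364969\right) = \left(-406\right) 419870 = -170467220$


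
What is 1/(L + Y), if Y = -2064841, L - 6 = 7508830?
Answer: 1/5443995 ≈ 1.8369e-7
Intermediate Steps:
L = 7508836 (L = 6 + 7508830 = 7508836)
1/(L + Y) = 1/(7508836 - 2064841) = 1/5443995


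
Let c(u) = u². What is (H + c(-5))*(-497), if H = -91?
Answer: 32802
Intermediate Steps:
(H + c(-5))*(-497) = (-91 + (-5)²)*(-497) = (-91 + 25)*(-497) = -66*(-497) = 32802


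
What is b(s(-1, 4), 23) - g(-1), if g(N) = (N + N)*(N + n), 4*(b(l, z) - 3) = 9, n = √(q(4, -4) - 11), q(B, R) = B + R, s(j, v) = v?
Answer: 13/4 + 2*I*√11 ≈ 3.25 + 6.6332*I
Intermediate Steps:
n = I*√11 (n = √((4 - 4) - 11) = √(0 - 11) = √(-11) = I*√11 ≈ 3.3166*I)
b(l, z) = 21/4 (b(l, z) = 3 + (¼)*9 = 3 + 9/4 = 21/4)
g(N) = 2*N*(N + I*√11) (g(N) = (N + N)*(N + I*√11) = (2*N)*(N + I*√11) = 2*N*(N + I*√11))
b(s(-1, 4), 23) - g(-1) = 21/4 - 2*(-1)*(-1 + I*√11) = 21/4 - (2 - 2*I*√11) = 21/4 + (-2 + 2*I*√11) = 13/4 + 2*I*√11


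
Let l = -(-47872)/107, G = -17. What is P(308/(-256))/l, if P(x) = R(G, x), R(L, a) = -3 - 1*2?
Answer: -535/47872 ≈ -0.011176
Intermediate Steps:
R(L, a) = -5 (R(L, a) = -3 - 2 = -5)
l = 47872/107 (l = -(-47872)/107 = -136*(-352/107) = 47872/107 ≈ 447.40)
P(x) = -5
P(308/(-256))/l = -5/47872/107 = -5*107/47872 = -535/47872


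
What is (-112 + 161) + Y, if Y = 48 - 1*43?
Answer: 54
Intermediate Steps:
Y = 5 (Y = 48 - 43 = 5)
(-112 + 161) + Y = (-112 + 161) + 5 = 49 + 5 = 54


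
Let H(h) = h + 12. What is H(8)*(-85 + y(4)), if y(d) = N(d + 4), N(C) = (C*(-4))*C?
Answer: -6820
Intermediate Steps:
N(C) = -4*C**2 (N(C) = (-4*C)*C = -4*C**2)
y(d) = -4*(4 + d)**2 (y(d) = -4*(d + 4)**2 = -4*(4 + d)**2)
H(h) = 12 + h
H(8)*(-85 + y(4)) = (12 + 8)*(-85 - 4*(4 + 4)**2) = 20*(-85 - 4*8**2) = 20*(-85 - 4*64) = 20*(-85 - 256) = 20*(-341) = -6820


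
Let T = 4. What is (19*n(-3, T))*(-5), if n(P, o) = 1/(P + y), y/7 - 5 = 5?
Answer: -95/67 ≈ -1.4179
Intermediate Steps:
y = 70 (y = 35 + 7*5 = 35 + 35 = 70)
n(P, o) = 1/(70 + P) (n(P, o) = 1/(P + 70) = 1/(70 + P))
(19*n(-3, T))*(-5) = (19/(70 - 3))*(-5) = (19/67)*(-5) = -95/67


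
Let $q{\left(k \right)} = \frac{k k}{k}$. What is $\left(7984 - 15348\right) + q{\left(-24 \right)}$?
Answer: $-7388$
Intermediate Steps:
$q{\left(k \right)} = k$ ($q{\left(k \right)} = \frac{k^{2}}{k} = k$)
$\left(7984 - 15348\right) + q{\left(-24 \right)} = \left(7984 - 15348\right) - 24 = -7364 - 24 = -7388$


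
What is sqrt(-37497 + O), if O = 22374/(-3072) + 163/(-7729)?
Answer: I*sqrt(2294181032879074)/247328 ≈ 193.66*I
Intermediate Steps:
O = -28904897/3957248 (O = 22374*(-1/3072) + 163*(-1/7729) = -3729/512 - 163/7729 = -28904897/3957248 ≈ -7.3043)
sqrt(-37497 + O) = sqrt(-37497 - 28904897/3957248) = sqrt(-148413833153/3957248) = I*sqrt(2294181032879074)/247328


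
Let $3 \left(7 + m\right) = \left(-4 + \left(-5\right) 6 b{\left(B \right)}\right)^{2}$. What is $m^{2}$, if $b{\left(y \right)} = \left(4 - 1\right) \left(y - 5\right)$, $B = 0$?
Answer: $\frac{39559221025}{9} \approx 4.3955 \cdot 10^{9}$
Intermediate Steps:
$b{\left(y \right)} = -15 + 3 y$ ($b{\left(y \right)} = 3 \left(-5 + y\right) = -15 + 3 y$)
$m = \frac{198895}{3}$ ($m = -7 + \frac{\left(-4 + \left(-5\right) 6 \left(-15 + 3 \cdot 0\right)\right)^{2}}{3} = -7 + \frac{\left(-4 - 30 \left(-15 + 0\right)\right)^{2}}{3} = -7 + \frac{\left(-4 - -450\right)^{2}}{3} = -7 + \frac{\left(-4 + 450\right)^{2}}{3} = -7 + \frac{446^{2}}{3} = -7 + \frac{1}{3} \cdot 198916 = -7 + \frac{198916}{3} = \frac{198895}{3} \approx 66298.0$)
$m^{2} = \left(\frac{198895}{3}\right)^{2} = \frac{39559221025}{9}$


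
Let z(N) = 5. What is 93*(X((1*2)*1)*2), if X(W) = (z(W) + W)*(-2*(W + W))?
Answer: -10416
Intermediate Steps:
X(W) = -4*W*(5 + W) (X(W) = (5 + W)*(-2*(W + W)) = (5 + W)*(-4*W) = -4*W*(5 + W))
93*(X((1*2)*1)*2) = 93*(-4*(1*2)*1*(5 + (1*2)*1)*2) = 93*(-4*2*1*(5 + 2*1)*2) = 93*(-4*2*(5 + 2)*2) = 93*(-4*2*7*2) = 93*(-56*2) = 93*(-112) = -10416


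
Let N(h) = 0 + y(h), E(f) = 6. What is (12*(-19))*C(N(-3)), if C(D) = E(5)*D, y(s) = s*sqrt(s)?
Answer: 4104*I*sqrt(3) ≈ 7108.3*I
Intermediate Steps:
y(s) = s**(3/2)
N(h) = h**(3/2) (N(h) = 0 + h**(3/2) = h**(3/2))
C(D) = 6*D
(12*(-19))*C(N(-3)) = (12*(-19))*(6*(-3)**(3/2)) = -1368*(-3*I*sqrt(3)) = -(-4104)*I*sqrt(3) = 4104*I*sqrt(3)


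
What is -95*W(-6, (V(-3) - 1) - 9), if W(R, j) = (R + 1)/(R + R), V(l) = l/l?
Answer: -475/12 ≈ -39.583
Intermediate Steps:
V(l) = 1
W(R, j) = (1 + R)/(2*R) (W(R, j) = (1 + R)/((2*R)) = (1 + R)*(1/(2*R)) = (1 + R)/(2*R))
-95*W(-6, (V(-3) - 1) - 9) = -95*(1 - 6)/(2*(-6)) = -95*(-1)*(-5)/(2*6) = -95*5/12 = -475/12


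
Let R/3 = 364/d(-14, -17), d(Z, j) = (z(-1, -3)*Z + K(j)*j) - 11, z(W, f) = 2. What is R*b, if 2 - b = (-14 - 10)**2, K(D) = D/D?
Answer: 11193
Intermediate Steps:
K(D) = 1
d(Z, j) = -11 + j + 2*Z (d(Z, j) = (2*Z + 1*j) - 11 = (2*Z + j) - 11 = (j + 2*Z) - 11 = -11 + j + 2*Z)
b = -574 (b = 2 - (-14 - 10)**2 = 2 - 1*(-24)**2 = 2 - 1*576 = 2 - 576 = -574)
R = -39/2 (R = 3*(364/(-11 - 17 + 2*(-14))) = 3*(364/(-11 - 17 - 28)) = 3*(364/(-56)) = 3*(364*(-1/56)) = 3*(-13/2) = -39/2 ≈ -19.500)
R*b = -39/2*(-574) = 11193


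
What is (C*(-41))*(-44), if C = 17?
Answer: 30668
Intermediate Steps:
(C*(-41))*(-44) = (17*(-41))*(-44) = -697*(-44) = 30668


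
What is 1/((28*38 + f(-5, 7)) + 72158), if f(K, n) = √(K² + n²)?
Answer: 36611/2680730605 - √74/5361461210 ≈ 1.3655e-5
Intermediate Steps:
1/((28*38 + f(-5, 7)) + 72158) = 1/((28*38 + √((-5)² + 7²)) + 72158) = 1/((1064 + √(25 + 49)) + 72158) = 1/((1064 + √74) + 72158) = 1/(73222 + √74)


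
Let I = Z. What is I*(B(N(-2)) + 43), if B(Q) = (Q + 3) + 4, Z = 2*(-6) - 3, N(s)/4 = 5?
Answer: -1050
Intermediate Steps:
N(s) = 20 (N(s) = 4*5 = 20)
Z = -15 (Z = -12 - 3 = -15)
I = -15
B(Q) = 7 + Q (B(Q) = (3 + Q) + 4 = 7 + Q)
I*(B(N(-2)) + 43) = -15*((7 + 20) + 43) = -15*(27 + 43) = -15*70 = -1050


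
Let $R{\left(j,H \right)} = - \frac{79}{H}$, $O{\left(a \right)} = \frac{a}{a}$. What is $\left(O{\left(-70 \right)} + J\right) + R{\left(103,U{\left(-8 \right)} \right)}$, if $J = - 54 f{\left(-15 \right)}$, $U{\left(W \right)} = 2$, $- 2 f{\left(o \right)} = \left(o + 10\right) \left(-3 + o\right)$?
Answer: $\frac{4783}{2} \approx 2391.5$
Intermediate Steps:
$f{\left(o \right)} = - \frac{\left(-3 + o\right) \left(10 + o\right)}{2}$ ($f{\left(o \right)} = - \frac{\left(o + 10\right) \left(-3 + o\right)}{2} = - \frac{\left(10 + o\right) \left(-3 + o\right)}{2} = - \frac{\left(-3 + o\right) \left(10 + o\right)}{2}$)
$O{\left(a \right)} = 1$
$J = 2430$ ($J = - 54 \left(15 - - \frac{105}{2} - \frac{\left(-15\right)^{2}}{2}\right) = - 54 \left(15 + \frac{105}{2} - \frac{225}{2}\right) = \left(-54\right) \left(-45\right) = 2430$)
$\left(O{\left(-70 \right)} + J\right) + R{\left(103,U{\left(-8 \right)} \right)} = \left(1 + 2430\right) - \frac{79}{2} = 2431 - \frac{79}{2} = \frac{4783}{2}$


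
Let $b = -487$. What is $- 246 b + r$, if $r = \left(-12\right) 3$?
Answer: $119766$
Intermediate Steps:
$r = -36$
$- 246 b + r = \left(-246\right) \left(-487\right) - 36 = 119802 - 36 = 119766$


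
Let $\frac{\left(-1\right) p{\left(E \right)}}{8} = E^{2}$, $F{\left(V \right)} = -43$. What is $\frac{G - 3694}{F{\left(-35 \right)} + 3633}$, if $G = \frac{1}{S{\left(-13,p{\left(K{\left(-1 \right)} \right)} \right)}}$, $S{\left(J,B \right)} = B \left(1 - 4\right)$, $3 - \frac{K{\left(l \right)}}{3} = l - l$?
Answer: $- \frac{1436227}{1395792} \approx -1.029$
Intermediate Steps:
$K{\left(l \right)} = 9$ ($K{\left(l \right)} = 9 - 3 \left(l - l\right) = 9 - 0 = 9 + 0 = 9$)
$p{\left(E \right)} = - 8 E^{2}$
$S{\left(J,B \right)} = - 3 B$ ($S{\left(J,B \right)} = B \left(-3\right) = - 3 B$)
$G = \frac{1}{1944}$ ($G = \frac{1}{\left(-3\right) \left(- 8 \cdot 9^{2}\right)} = \frac{1}{\left(-3\right) \left(\left(-8\right) 81\right)} = \frac{1}{\left(-3\right) \left(-648\right)} = \frac{1}{1944} \approx 0.0005144$)
$\frac{G - 3694}{F{\left(-35 \right)} + 3633} = \frac{\frac{1}{1944} - 3694}{-43 + 3633} = - \frac{7181135}{1944 \cdot 3590} = \left(- \frac{7181135}{1944}\right) \frac{1}{3590} = - \frac{1436227}{1395792}$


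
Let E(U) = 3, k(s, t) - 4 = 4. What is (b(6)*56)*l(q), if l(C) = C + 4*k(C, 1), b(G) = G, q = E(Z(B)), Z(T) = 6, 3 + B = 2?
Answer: 11760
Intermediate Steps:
B = -1 (B = -3 + 2 = -1)
k(s, t) = 8 (k(s, t) = 4 + 4 = 8)
q = 3
l(C) = 32 + C (l(C) = C + 4*8 = C + 32 = 32 + C)
(b(6)*56)*l(q) = (6*56)*(32 + 3) = 336*35 = 11760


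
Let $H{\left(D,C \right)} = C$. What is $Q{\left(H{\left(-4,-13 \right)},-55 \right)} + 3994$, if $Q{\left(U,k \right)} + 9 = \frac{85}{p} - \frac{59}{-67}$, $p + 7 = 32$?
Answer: $\frac{1336409}{335} \approx 3989.3$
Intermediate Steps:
$p = 25$ ($p = -7 + 32 = 25$)
$Q{\left(U,k \right)} = - \frac{1581}{335}$ ($Q{\left(U,k \right)} = -9 + \left(\frac{85}{25} - \frac{59}{-67}\right) = -9 + \left(85 \cdot \frac{1}{25} - - \frac{59}{67}\right) = -9 + \left(\frac{17}{5} + \frac{59}{67}\right) = -9 + \frac{1434}{335} = - \frac{1581}{335}$)
$Q{\left(H{\left(-4,-13 \right)},-55 \right)} + 3994 = - \frac{1581}{335} + 3994 = \frac{1336409}{335}$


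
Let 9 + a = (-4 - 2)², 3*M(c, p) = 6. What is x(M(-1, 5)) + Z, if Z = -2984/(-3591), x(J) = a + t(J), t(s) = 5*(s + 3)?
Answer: 189716/3591 ≈ 52.831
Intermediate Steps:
t(s) = 15 + 5*s (t(s) = 5*(3 + s) = 15 + 5*s)
M(c, p) = 2 (M(c, p) = (⅓)*6 = 2)
a = 27 (a = -9 + (-4 - 2)² = -9 + (-6)² = -9 + 36 = 27)
x(J) = 42 + 5*J (x(J) = 27 + (15 + 5*J) = 42 + 5*J)
Z = 2984/3591 (Z = -2984*(-1/3591) = 2984/3591 ≈ 0.83097)
x(M(-1, 5)) + Z = (42 + 5*2) + 2984/3591 = (42 + 10) + 2984/3591 = 52 + 2984/3591 = 189716/3591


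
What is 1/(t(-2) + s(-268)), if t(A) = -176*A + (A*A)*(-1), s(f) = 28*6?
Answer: 1/516 ≈ 0.0019380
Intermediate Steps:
s(f) = 168
t(A) = -A² - 176*A (t(A) = -176*A + A²*(-1) = -176*A - A² = -A² - 176*A)
1/(t(-2) + s(-268)) = 1/(-1*(-2)*(176 - 2) + 168) = 1/(-1*(-2)*174 + 168) = 1/(348 + 168) = 1/516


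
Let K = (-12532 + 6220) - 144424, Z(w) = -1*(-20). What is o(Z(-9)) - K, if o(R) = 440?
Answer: 151176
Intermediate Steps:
Z(w) = 20
K = -150736 (K = -6312 - 144424 = -150736)
o(Z(-9)) - K = 440 - 1*(-150736) = 440 + 150736 = 151176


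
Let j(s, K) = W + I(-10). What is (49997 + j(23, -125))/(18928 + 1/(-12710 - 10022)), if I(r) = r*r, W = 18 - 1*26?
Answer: 1138623148/430271295 ≈ 2.6463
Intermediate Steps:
W = -8 (W = 18 - 26 = -8)
I(r) = r**2
j(s, K) = 92 (j(s, K) = -8 + (-10)**2 = -8 + 100 = 92)
(49997 + j(23, -125))/(18928 + 1/(-12710 - 10022)) = (49997 + 92)/(18928 + 1/(-12710 - 10022)) = 50089/(18928 + 1/(-22732)) = 50089/(18928 - 1/22732) = 50089/(430271295/22732) = 50089*(22732/430271295) = 1138623148/430271295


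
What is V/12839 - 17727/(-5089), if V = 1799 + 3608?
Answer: 255113176/65337671 ≈ 3.9045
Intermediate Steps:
V = 5407
V/12839 - 17727/(-5089) = 5407/12839 - 17727/(-5089) = 5407*(1/12839) - 17727*(-1/5089) = 5407/12839 + 17727/5089 = 255113176/65337671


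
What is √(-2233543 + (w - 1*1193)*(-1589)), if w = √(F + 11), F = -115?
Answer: √(-337866 - 3178*I*√26) ≈ 13.94 - 581.43*I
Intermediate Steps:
w = 2*I*√26 (w = √(-115 + 11) = √(-104) = 2*I*√26 ≈ 10.198*I)
√(-2233543 + (w - 1*1193)*(-1589)) = √(-2233543 + (2*I*√26 - 1*1193)*(-1589)) = √(-2233543 + (2*I*√26 - 1193)*(-1589)) = √(-2233543 + (-1193 + 2*I*√26)*(-1589)) = √(-2233543 + (1895677 - 3178*I*√26)) = √(-337866 - 3178*I*√26)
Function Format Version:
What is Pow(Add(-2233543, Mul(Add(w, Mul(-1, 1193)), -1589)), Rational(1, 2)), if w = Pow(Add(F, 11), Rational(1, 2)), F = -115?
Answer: Pow(Add(-337866, Mul(-3178, I, Pow(26, Rational(1, 2)))), Rational(1, 2)) ≈ Add(13.94, Mul(-581.43, I))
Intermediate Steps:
w = Mul(2, I, Pow(26, Rational(1, 2))) (w = Pow(Add(-115, 11), Rational(1, 2)) = Pow(-104, Rational(1, 2)) = Mul(2, I, Pow(26, Rational(1, 2))) ≈ Mul(10.198, I))
Pow(Add(-2233543, Mul(Add(w, Mul(-1, 1193)), -1589)), Rational(1, 2)) = Pow(Add(-2233543, Mul(Add(Mul(2, I, Pow(26, Rational(1, 2))), Mul(-1, 1193)), -1589)), Rational(1, 2)) = Pow(Add(-2233543, Mul(Add(Mul(2, I, Pow(26, Rational(1, 2))), -1193), -1589)), Rational(1, 2)) = Pow(Add(-2233543, Mul(Add(-1193, Mul(2, I, Pow(26, Rational(1, 2)))), -1589)), Rational(1, 2)) = Pow(Add(-2233543, Add(1895677, Mul(-3178, I, Pow(26, Rational(1, 2))))), Rational(1, 2)) = Pow(Add(-337866, Mul(-3178, I, Pow(26, Rational(1, 2)))), Rational(1, 2))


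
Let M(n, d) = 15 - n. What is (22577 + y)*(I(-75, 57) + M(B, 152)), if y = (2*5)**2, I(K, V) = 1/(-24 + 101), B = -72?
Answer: 151935900/77 ≈ 1.9732e+6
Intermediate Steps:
I(K, V) = 1/77
y = 100 (y = 10**2 = 100)
(22577 + y)*(I(-75, 57) + M(B, 152)) = (22577 + 100)*(1/77 + (15 - 1*(-72))) = 22677*(1/77 + (15 + 72)) = 22677*(1/77 + 87) = 22677*(6700/77) = 151935900/77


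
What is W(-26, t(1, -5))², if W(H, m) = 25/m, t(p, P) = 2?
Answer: 625/4 ≈ 156.25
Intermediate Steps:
W(-26, t(1, -5))² = (25/2)² = 625/4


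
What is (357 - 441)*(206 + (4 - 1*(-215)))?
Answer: -35700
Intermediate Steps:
(357 - 441)*(206 + (4 - 1*(-215))) = -84*(206 + (4 + 215)) = -84*(206 + 219) = -84*425 = -35700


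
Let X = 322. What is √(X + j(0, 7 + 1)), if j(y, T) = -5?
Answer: √317 ≈ 17.805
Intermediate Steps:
√(X + j(0, 7 + 1)) = √(322 - 5) = √317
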